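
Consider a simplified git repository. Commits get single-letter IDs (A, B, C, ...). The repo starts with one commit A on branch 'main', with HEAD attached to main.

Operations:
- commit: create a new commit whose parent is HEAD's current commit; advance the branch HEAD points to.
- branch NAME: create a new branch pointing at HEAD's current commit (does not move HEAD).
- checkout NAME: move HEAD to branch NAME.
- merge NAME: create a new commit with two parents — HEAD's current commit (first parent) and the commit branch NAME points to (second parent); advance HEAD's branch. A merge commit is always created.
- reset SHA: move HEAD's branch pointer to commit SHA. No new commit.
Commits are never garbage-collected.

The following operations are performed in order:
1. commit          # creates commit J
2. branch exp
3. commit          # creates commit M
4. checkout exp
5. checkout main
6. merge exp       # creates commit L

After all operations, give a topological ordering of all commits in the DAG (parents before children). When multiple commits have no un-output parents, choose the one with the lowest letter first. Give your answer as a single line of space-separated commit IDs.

Answer: A J M L

Derivation:
After op 1 (commit): HEAD=main@J [main=J]
After op 2 (branch): HEAD=main@J [exp=J main=J]
After op 3 (commit): HEAD=main@M [exp=J main=M]
After op 4 (checkout): HEAD=exp@J [exp=J main=M]
After op 5 (checkout): HEAD=main@M [exp=J main=M]
After op 6 (merge): HEAD=main@L [exp=J main=L]
commit A: parents=[]
commit J: parents=['A']
commit L: parents=['M', 'J']
commit M: parents=['J']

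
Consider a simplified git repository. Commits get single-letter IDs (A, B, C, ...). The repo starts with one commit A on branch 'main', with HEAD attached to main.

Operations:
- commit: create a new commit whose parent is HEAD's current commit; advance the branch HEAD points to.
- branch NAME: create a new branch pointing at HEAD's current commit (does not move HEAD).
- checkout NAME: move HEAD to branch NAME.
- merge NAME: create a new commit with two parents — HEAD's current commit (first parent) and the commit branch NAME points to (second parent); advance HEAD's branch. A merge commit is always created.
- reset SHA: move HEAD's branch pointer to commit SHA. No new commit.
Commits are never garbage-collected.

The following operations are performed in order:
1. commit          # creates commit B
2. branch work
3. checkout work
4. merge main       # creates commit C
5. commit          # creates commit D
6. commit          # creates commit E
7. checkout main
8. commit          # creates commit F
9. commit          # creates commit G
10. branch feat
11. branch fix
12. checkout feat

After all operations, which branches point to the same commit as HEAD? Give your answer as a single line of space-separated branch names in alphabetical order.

After op 1 (commit): HEAD=main@B [main=B]
After op 2 (branch): HEAD=main@B [main=B work=B]
After op 3 (checkout): HEAD=work@B [main=B work=B]
After op 4 (merge): HEAD=work@C [main=B work=C]
After op 5 (commit): HEAD=work@D [main=B work=D]
After op 6 (commit): HEAD=work@E [main=B work=E]
After op 7 (checkout): HEAD=main@B [main=B work=E]
After op 8 (commit): HEAD=main@F [main=F work=E]
After op 9 (commit): HEAD=main@G [main=G work=E]
After op 10 (branch): HEAD=main@G [feat=G main=G work=E]
After op 11 (branch): HEAD=main@G [feat=G fix=G main=G work=E]
After op 12 (checkout): HEAD=feat@G [feat=G fix=G main=G work=E]

Answer: feat fix main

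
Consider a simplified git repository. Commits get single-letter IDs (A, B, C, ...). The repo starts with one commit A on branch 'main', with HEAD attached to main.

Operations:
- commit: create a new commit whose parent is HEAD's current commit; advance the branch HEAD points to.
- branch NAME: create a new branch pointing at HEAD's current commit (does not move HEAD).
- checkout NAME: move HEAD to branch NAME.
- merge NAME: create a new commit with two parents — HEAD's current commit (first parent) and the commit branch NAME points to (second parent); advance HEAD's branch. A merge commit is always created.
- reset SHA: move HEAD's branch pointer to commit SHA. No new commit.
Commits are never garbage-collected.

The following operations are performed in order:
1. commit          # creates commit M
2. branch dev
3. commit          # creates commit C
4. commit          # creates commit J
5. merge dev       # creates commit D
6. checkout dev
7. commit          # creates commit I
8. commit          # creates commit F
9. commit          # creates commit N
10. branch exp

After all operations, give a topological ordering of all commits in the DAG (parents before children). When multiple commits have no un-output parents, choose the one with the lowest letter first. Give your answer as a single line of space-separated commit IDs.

Answer: A M C I F J D N

Derivation:
After op 1 (commit): HEAD=main@M [main=M]
After op 2 (branch): HEAD=main@M [dev=M main=M]
After op 3 (commit): HEAD=main@C [dev=M main=C]
After op 4 (commit): HEAD=main@J [dev=M main=J]
After op 5 (merge): HEAD=main@D [dev=M main=D]
After op 6 (checkout): HEAD=dev@M [dev=M main=D]
After op 7 (commit): HEAD=dev@I [dev=I main=D]
After op 8 (commit): HEAD=dev@F [dev=F main=D]
After op 9 (commit): HEAD=dev@N [dev=N main=D]
After op 10 (branch): HEAD=dev@N [dev=N exp=N main=D]
commit A: parents=[]
commit C: parents=['M']
commit D: parents=['J', 'M']
commit F: parents=['I']
commit I: parents=['M']
commit J: parents=['C']
commit M: parents=['A']
commit N: parents=['F']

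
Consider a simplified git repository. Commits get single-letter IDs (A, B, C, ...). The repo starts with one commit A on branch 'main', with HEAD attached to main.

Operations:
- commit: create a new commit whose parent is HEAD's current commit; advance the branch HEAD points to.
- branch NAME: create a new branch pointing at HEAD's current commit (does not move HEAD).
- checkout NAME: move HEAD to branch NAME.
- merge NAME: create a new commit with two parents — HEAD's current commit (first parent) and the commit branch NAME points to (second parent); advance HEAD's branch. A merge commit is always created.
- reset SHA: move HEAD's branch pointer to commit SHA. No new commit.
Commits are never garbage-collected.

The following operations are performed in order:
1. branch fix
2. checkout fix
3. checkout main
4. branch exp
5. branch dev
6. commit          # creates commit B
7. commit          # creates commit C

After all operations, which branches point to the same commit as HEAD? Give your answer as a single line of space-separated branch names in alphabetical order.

After op 1 (branch): HEAD=main@A [fix=A main=A]
After op 2 (checkout): HEAD=fix@A [fix=A main=A]
After op 3 (checkout): HEAD=main@A [fix=A main=A]
After op 4 (branch): HEAD=main@A [exp=A fix=A main=A]
After op 5 (branch): HEAD=main@A [dev=A exp=A fix=A main=A]
After op 6 (commit): HEAD=main@B [dev=A exp=A fix=A main=B]
After op 7 (commit): HEAD=main@C [dev=A exp=A fix=A main=C]

Answer: main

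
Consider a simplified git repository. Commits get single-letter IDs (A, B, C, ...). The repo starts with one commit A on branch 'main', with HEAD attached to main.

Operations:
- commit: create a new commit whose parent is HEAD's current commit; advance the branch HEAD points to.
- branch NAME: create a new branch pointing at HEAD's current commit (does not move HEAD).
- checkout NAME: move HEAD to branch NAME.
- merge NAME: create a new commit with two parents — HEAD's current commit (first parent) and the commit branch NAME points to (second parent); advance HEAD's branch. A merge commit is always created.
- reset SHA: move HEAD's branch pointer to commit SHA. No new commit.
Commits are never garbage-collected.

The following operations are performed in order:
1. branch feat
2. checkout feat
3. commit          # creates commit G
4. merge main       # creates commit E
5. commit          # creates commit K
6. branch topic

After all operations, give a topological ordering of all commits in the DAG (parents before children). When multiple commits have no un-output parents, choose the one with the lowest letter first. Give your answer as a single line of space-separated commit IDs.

Answer: A G E K

Derivation:
After op 1 (branch): HEAD=main@A [feat=A main=A]
After op 2 (checkout): HEAD=feat@A [feat=A main=A]
After op 3 (commit): HEAD=feat@G [feat=G main=A]
After op 4 (merge): HEAD=feat@E [feat=E main=A]
After op 5 (commit): HEAD=feat@K [feat=K main=A]
After op 6 (branch): HEAD=feat@K [feat=K main=A topic=K]
commit A: parents=[]
commit E: parents=['G', 'A']
commit G: parents=['A']
commit K: parents=['E']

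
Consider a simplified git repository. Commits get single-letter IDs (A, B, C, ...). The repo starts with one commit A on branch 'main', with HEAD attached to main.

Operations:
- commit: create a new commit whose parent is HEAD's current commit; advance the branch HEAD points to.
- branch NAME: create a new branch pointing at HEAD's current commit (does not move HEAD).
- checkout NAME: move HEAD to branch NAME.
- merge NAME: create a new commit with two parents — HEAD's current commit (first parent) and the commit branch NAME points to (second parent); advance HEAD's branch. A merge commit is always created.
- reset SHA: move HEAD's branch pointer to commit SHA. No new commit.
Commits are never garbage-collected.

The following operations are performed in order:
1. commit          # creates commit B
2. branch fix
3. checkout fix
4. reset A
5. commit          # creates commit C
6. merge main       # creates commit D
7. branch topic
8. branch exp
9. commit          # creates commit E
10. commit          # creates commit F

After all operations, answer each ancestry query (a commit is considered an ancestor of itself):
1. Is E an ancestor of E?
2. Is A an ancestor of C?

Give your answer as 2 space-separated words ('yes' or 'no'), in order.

Answer: yes yes

Derivation:
After op 1 (commit): HEAD=main@B [main=B]
After op 2 (branch): HEAD=main@B [fix=B main=B]
After op 3 (checkout): HEAD=fix@B [fix=B main=B]
After op 4 (reset): HEAD=fix@A [fix=A main=B]
After op 5 (commit): HEAD=fix@C [fix=C main=B]
After op 6 (merge): HEAD=fix@D [fix=D main=B]
After op 7 (branch): HEAD=fix@D [fix=D main=B topic=D]
After op 8 (branch): HEAD=fix@D [exp=D fix=D main=B topic=D]
After op 9 (commit): HEAD=fix@E [exp=D fix=E main=B topic=D]
After op 10 (commit): HEAD=fix@F [exp=D fix=F main=B topic=D]
ancestors(E) = {A,B,C,D,E}; E in? yes
ancestors(C) = {A,C}; A in? yes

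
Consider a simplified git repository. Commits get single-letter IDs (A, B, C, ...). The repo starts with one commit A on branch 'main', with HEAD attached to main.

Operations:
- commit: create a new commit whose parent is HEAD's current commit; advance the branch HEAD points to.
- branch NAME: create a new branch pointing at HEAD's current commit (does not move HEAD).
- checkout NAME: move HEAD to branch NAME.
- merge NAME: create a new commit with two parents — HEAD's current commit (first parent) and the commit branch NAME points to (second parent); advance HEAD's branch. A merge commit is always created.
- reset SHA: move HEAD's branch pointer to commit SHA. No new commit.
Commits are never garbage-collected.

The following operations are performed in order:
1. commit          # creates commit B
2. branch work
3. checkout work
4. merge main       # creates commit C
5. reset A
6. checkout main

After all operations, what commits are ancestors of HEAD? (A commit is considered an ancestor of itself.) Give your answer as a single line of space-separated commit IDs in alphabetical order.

After op 1 (commit): HEAD=main@B [main=B]
After op 2 (branch): HEAD=main@B [main=B work=B]
After op 3 (checkout): HEAD=work@B [main=B work=B]
After op 4 (merge): HEAD=work@C [main=B work=C]
After op 5 (reset): HEAD=work@A [main=B work=A]
After op 6 (checkout): HEAD=main@B [main=B work=A]

Answer: A B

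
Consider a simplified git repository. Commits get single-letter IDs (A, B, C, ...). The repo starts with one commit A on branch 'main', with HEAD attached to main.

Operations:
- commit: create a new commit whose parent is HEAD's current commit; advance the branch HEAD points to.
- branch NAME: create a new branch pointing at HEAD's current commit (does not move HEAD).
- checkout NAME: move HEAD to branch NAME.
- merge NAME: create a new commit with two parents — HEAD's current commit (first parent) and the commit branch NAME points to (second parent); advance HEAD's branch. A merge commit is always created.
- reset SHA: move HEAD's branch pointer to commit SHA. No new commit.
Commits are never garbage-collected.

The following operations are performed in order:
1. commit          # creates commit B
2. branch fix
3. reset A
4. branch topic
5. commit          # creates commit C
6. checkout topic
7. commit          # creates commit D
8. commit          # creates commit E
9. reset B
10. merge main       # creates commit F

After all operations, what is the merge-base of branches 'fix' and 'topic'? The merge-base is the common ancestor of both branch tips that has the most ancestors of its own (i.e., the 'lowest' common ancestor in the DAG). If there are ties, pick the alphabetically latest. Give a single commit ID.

Answer: B

Derivation:
After op 1 (commit): HEAD=main@B [main=B]
After op 2 (branch): HEAD=main@B [fix=B main=B]
After op 3 (reset): HEAD=main@A [fix=B main=A]
After op 4 (branch): HEAD=main@A [fix=B main=A topic=A]
After op 5 (commit): HEAD=main@C [fix=B main=C topic=A]
After op 6 (checkout): HEAD=topic@A [fix=B main=C topic=A]
After op 7 (commit): HEAD=topic@D [fix=B main=C topic=D]
After op 8 (commit): HEAD=topic@E [fix=B main=C topic=E]
After op 9 (reset): HEAD=topic@B [fix=B main=C topic=B]
After op 10 (merge): HEAD=topic@F [fix=B main=C topic=F]
ancestors(fix=B): ['A', 'B']
ancestors(topic=F): ['A', 'B', 'C', 'F']
common: ['A', 'B']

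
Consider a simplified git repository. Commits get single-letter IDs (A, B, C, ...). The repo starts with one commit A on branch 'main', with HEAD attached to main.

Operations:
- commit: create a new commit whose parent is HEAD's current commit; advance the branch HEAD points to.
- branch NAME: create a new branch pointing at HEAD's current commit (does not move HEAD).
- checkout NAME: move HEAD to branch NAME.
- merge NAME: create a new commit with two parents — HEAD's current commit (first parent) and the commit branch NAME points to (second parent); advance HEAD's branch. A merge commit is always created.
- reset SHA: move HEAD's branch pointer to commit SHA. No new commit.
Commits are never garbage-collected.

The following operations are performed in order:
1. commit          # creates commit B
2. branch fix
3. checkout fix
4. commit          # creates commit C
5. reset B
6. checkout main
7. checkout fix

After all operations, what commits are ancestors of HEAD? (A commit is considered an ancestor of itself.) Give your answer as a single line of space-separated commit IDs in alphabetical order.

After op 1 (commit): HEAD=main@B [main=B]
After op 2 (branch): HEAD=main@B [fix=B main=B]
After op 3 (checkout): HEAD=fix@B [fix=B main=B]
After op 4 (commit): HEAD=fix@C [fix=C main=B]
After op 5 (reset): HEAD=fix@B [fix=B main=B]
After op 6 (checkout): HEAD=main@B [fix=B main=B]
After op 7 (checkout): HEAD=fix@B [fix=B main=B]

Answer: A B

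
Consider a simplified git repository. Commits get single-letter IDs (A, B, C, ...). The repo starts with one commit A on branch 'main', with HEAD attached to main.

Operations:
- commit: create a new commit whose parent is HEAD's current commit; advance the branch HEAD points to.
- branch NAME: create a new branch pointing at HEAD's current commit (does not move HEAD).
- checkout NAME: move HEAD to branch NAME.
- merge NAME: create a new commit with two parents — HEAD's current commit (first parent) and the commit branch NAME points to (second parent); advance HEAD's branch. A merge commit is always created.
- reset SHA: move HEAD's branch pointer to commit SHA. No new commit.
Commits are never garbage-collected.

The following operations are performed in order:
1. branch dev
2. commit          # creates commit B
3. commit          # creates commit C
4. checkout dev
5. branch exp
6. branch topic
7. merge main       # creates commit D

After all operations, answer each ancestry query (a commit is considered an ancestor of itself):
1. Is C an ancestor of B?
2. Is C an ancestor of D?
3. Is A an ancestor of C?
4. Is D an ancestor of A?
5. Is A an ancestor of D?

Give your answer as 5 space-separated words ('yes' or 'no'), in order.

After op 1 (branch): HEAD=main@A [dev=A main=A]
After op 2 (commit): HEAD=main@B [dev=A main=B]
After op 3 (commit): HEAD=main@C [dev=A main=C]
After op 4 (checkout): HEAD=dev@A [dev=A main=C]
After op 5 (branch): HEAD=dev@A [dev=A exp=A main=C]
After op 6 (branch): HEAD=dev@A [dev=A exp=A main=C topic=A]
After op 7 (merge): HEAD=dev@D [dev=D exp=A main=C topic=A]
ancestors(B) = {A,B}; C in? no
ancestors(D) = {A,B,C,D}; C in? yes
ancestors(C) = {A,B,C}; A in? yes
ancestors(A) = {A}; D in? no
ancestors(D) = {A,B,C,D}; A in? yes

Answer: no yes yes no yes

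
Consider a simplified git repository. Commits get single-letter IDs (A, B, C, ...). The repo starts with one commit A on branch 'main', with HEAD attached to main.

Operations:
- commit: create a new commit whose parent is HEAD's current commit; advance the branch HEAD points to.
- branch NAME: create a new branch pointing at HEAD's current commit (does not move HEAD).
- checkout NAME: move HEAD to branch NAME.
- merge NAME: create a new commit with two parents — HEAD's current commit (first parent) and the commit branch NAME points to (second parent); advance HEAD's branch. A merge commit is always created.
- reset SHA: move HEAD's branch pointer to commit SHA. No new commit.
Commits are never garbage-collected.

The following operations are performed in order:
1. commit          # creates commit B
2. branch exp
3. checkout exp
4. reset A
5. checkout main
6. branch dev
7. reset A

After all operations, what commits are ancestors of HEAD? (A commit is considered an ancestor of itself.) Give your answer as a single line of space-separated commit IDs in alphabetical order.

Answer: A

Derivation:
After op 1 (commit): HEAD=main@B [main=B]
After op 2 (branch): HEAD=main@B [exp=B main=B]
After op 3 (checkout): HEAD=exp@B [exp=B main=B]
After op 4 (reset): HEAD=exp@A [exp=A main=B]
After op 5 (checkout): HEAD=main@B [exp=A main=B]
After op 6 (branch): HEAD=main@B [dev=B exp=A main=B]
After op 7 (reset): HEAD=main@A [dev=B exp=A main=A]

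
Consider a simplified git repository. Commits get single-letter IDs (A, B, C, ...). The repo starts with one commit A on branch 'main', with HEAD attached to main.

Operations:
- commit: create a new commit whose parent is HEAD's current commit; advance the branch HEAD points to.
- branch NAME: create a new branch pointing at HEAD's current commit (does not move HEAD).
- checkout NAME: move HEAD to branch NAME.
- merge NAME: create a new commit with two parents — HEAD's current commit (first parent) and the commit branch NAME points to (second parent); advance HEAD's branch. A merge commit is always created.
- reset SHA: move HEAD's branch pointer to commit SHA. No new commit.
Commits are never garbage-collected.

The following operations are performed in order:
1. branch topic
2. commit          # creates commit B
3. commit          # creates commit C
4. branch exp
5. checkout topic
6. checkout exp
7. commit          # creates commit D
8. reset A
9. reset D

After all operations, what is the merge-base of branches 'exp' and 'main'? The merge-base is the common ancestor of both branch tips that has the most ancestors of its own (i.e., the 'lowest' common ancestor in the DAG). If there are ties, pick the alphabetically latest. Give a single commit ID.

Answer: C

Derivation:
After op 1 (branch): HEAD=main@A [main=A topic=A]
After op 2 (commit): HEAD=main@B [main=B topic=A]
After op 3 (commit): HEAD=main@C [main=C topic=A]
After op 4 (branch): HEAD=main@C [exp=C main=C topic=A]
After op 5 (checkout): HEAD=topic@A [exp=C main=C topic=A]
After op 6 (checkout): HEAD=exp@C [exp=C main=C topic=A]
After op 7 (commit): HEAD=exp@D [exp=D main=C topic=A]
After op 8 (reset): HEAD=exp@A [exp=A main=C topic=A]
After op 9 (reset): HEAD=exp@D [exp=D main=C topic=A]
ancestors(exp=D): ['A', 'B', 'C', 'D']
ancestors(main=C): ['A', 'B', 'C']
common: ['A', 'B', 'C']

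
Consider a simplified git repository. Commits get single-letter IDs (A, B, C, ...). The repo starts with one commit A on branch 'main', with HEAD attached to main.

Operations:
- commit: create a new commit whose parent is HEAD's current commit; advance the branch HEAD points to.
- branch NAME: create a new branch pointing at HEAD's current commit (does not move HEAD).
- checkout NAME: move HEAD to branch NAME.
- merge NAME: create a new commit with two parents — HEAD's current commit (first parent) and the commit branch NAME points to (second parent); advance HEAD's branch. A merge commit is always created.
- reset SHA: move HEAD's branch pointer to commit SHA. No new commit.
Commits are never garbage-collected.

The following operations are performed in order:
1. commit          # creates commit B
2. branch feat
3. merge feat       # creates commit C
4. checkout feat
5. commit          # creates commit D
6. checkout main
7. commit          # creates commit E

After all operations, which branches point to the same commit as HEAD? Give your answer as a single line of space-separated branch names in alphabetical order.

After op 1 (commit): HEAD=main@B [main=B]
After op 2 (branch): HEAD=main@B [feat=B main=B]
After op 3 (merge): HEAD=main@C [feat=B main=C]
After op 4 (checkout): HEAD=feat@B [feat=B main=C]
After op 5 (commit): HEAD=feat@D [feat=D main=C]
After op 6 (checkout): HEAD=main@C [feat=D main=C]
After op 7 (commit): HEAD=main@E [feat=D main=E]

Answer: main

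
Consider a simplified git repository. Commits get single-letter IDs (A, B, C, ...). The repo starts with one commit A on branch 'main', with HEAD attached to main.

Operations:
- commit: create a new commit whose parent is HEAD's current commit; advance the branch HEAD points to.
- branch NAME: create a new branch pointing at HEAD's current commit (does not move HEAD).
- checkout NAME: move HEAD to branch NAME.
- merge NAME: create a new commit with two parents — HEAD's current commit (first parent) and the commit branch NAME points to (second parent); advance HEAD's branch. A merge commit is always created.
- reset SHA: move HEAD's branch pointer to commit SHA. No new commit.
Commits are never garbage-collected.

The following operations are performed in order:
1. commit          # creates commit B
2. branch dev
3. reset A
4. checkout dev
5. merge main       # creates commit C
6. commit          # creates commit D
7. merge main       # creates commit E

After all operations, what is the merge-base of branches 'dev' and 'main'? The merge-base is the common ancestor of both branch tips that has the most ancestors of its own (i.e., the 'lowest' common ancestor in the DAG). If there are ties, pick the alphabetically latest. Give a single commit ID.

After op 1 (commit): HEAD=main@B [main=B]
After op 2 (branch): HEAD=main@B [dev=B main=B]
After op 3 (reset): HEAD=main@A [dev=B main=A]
After op 4 (checkout): HEAD=dev@B [dev=B main=A]
After op 5 (merge): HEAD=dev@C [dev=C main=A]
After op 6 (commit): HEAD=dev@D [dev=D main=A]
After op 7 (merge): HEAD=dev@E [dev=E main=A]
ancestors(dev=E): ['A', 'B', 'C', 'D', 'E']
ancestors(main=A): ['A']
common: ['A']

Answer: A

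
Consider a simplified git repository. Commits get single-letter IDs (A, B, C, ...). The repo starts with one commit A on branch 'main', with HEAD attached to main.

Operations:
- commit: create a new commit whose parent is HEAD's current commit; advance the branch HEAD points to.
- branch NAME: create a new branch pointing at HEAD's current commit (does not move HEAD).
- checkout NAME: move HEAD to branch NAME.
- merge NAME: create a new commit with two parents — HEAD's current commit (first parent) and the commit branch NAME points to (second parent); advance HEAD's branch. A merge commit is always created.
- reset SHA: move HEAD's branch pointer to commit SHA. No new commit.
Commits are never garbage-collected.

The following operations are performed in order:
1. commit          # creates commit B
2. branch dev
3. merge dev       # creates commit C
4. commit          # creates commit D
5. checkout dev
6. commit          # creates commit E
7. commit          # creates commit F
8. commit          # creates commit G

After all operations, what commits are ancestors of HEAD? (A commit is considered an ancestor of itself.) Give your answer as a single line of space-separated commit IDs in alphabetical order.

Answer: A B E F G

Derivation:
After op 1 (commit): HEAD=main@B [main=B]
After op 2 (branch): HEAD=main@B [dev=B main=B]
After op 3 (merge): HEAD=main@C [dev=B main=C]
After op 4 (commit): HEAD=main@D [dev=B main=D]
After op 5 (checkout): HEAD=dev@B [dev=B main=D]
After op 6 (commit): HEAD=dev@E [dev=E main=D]
After op 7 (commit): HEAD=dev@F [dev=F main=D]
After op 8 (commit): HEAD=dev@G [dev=G main=D]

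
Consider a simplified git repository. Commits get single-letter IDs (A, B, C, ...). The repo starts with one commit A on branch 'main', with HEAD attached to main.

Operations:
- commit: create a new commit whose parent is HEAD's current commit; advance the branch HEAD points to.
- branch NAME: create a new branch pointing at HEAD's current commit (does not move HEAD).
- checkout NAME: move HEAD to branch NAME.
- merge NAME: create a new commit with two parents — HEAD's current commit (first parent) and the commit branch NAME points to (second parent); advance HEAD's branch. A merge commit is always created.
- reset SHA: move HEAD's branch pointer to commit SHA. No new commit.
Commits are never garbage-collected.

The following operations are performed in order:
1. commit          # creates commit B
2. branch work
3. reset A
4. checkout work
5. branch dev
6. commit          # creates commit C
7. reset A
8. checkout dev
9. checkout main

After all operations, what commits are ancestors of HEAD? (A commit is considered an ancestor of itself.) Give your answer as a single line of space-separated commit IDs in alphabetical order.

After op 1 (commit): HEAD=main@B [main=B]
After op 2 (branch): HEAD=main@B [main=B work=B]
After op 3 (reset): HEAD=main@A [main=A work=B]
After op 4 (checkout): HEAD=work@B [main=A work=B]
After op 5 (branch): HEAD=work@B [dev=B main=A work=B]
After op 6 (commit): HEAD=work@C [dev=B main=A work=C]
After op 7 (reset): HEAD=work@A [dev=B main=A work=A]
After op 8 (checkout): HEAD=dev@B [dev=B main=A work=A]
After op 9 (checkout): HEAD=main@A [dev=B main=A work=A]

Answer: A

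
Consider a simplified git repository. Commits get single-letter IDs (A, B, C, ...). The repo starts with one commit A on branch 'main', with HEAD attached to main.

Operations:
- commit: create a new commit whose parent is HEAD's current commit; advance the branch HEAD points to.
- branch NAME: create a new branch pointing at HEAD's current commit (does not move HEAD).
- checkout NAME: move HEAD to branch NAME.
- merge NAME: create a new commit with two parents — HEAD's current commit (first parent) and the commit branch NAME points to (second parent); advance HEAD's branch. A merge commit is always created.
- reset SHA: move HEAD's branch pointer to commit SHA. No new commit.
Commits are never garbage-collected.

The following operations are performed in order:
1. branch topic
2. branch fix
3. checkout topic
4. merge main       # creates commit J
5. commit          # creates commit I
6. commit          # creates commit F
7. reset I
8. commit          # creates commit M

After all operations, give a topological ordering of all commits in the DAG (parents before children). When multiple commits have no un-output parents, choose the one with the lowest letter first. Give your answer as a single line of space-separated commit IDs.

Answer: A J I F M

Derivation:
After op 1 (branch): HEAD=main@A [main=A topic=A]
After op 2 (branch): HEAD=main@A [fix=A main=A topic=A]
After op 3 (checkout): HEAD=topic@A [fix=A main=A topic=A]
After op 4 (merge): HEAD=topic@J [fix=A main=A topic=J]
After op 5 (commit): HEAD=topic@I [fix=A main=A topic=I]
After op 6 (commit): HEAD=topic@F [fix=A main=A topic=F]
After op 7 (reset): HEAD=topic@I [fix=A main=A topic=I]
After op 8 (commit): HEAD=topic@M [fix=A main=A topic=M]
commit A: parents=[]
commit F: parents=['I']
commit I: parents=['J']
commit J: parents=['A', 'A']
commit M: parents=['I']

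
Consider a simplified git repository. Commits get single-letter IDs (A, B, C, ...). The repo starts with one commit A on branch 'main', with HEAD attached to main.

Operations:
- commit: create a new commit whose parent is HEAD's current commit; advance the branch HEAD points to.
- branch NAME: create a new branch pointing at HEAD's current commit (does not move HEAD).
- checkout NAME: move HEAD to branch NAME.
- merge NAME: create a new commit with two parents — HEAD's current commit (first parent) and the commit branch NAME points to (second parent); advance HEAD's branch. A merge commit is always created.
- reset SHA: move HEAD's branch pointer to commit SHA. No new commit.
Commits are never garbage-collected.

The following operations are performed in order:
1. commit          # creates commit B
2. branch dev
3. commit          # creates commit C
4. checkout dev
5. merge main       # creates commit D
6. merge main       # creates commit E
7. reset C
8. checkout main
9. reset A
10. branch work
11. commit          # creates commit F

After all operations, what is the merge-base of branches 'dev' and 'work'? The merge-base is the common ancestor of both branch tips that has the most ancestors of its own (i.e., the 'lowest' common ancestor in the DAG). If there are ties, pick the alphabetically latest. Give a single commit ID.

After op 1 (commit): HEAD=main@B [main=B]
After op 2 (branch): HEAD=main@B [dev=B main=B]
After op 3 (commit): HEAD=main@C [dev=B main=C]
After op 4 (checkout): HEAD=dev@B [dev=B main=C]
After op 5 (merge): HEAD=dev@D [dev=D main=C]
After op 6 (merge): HEAD=dev@E [dev=E main=C]
After op 7 (reset): HEAD=dev@C [dev=C main=C]
After op 8 (checkout): HEAD=main@C [dev=C main=C]
After op 9 (reset): HEAD=main@A [dev=C main=A]
After op 10 (branch): HEAD=main@A [dev=C main=A work=A]
After op 11 (commit): HEAD=main@F [dev=C main=F work=A]
ancestors(dev=C): ['A', 'B', 'C']
ancestors(work=A): ['A']
common: ['A']

Answer: A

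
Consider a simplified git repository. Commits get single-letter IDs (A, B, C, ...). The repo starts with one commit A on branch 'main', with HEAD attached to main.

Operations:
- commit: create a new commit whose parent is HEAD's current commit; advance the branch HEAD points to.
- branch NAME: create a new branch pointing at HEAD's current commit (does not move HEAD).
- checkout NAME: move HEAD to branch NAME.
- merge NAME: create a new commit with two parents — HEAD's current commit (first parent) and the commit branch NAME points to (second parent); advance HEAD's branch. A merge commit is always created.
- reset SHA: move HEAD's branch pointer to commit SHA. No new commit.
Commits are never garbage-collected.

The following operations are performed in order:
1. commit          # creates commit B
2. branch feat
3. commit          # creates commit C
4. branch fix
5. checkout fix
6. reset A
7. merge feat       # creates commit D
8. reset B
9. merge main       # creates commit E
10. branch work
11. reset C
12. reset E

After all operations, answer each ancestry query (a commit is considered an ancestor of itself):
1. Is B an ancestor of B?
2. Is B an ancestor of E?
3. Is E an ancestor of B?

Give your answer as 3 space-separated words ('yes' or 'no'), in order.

After op 1 (commit): HEAD=main@B [main=B]
After op 2 (branch): HEAD=main@B [feat=B main=B]
After op 3 (commit): HEAD=main@C [feat=B main=C]
After op 4 (branch): HEAD=main@C [feat=B fix=C main=C]
After op 5 (checkout): HEAD=fix@C [feat=B fix=C main=C]
After op 6 (reset): HEAD=fix@A [feat=B fix=A main=C]
After op 7 (merge): HEAD=fix@D [feat=B fix=D main=C]
After op 8 (reset): HEAD=fix@B [feat=B fix=B main=C]
After op 9 (merge): HEAD=fix@E [feat=B fix=E main=C]
After op 10 (branch): HEAD=fix@E [feat=B fix=E main=C work=E]
After op 11 (reset): HEAD=fix@C [feat=B fix=C main=C work=E]
After op 12 (reset): HEAD=fix@E [feat=B fix=E main=C work=E]
ancestors(B) = {A,B}; B in? yes
ancestors(E) = {A,B,C,E}; B in? yes
ancestors(B) = {A,B}; E in? no

Answer: yes yes no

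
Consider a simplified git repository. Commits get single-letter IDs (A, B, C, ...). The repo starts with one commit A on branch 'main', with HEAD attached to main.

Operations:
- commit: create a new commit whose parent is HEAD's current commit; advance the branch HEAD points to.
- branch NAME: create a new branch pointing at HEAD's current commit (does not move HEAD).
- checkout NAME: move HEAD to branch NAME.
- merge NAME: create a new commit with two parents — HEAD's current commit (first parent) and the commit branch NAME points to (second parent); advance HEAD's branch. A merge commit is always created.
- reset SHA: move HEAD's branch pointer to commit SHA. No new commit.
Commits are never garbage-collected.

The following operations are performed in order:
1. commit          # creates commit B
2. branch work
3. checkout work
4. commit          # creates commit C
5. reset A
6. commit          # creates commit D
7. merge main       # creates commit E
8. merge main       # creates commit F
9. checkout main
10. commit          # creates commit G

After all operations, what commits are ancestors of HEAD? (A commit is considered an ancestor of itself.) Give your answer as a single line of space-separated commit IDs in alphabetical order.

Answer: A B G

Derivation:
After op 1 (commit): HEAD=main@B [main=B]
After op 2 (branch): HEAD=main@B [main=B work=B]
After op 3 (checkout): HEAD=work@B [main=B work=B]
After op 4 (commit): HEAD=work@C [main=B work=C]
After op 5 (reset): HEAD=work@A [main=B work=A]
After op 6 (commit): HEAD=work@D [main=B work=D]
After op 7 (merge): HEAD=work@E [main=B work=E]
After op 8 (merge): HEAD=work@F [main=B work=F]
After op 9 (checkout): HEAD=main@B [main=B work=F]
After op 10 (commit): HEAD=main@G [main=G work=F]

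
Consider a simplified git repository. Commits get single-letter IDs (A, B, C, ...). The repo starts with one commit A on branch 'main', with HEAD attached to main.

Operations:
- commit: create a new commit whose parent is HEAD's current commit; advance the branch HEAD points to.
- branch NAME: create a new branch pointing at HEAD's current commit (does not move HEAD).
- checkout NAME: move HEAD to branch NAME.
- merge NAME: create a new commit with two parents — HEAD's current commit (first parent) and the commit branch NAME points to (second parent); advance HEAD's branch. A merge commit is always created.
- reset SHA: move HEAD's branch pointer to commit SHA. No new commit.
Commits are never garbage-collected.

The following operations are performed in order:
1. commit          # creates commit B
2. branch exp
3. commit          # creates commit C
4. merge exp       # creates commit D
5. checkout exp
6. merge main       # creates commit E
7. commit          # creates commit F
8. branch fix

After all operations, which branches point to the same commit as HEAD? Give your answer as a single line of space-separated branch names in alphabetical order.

After op 1 (commit): HEAD=main@B [main=B]
After op 2 (branch): HEAD=main@B [exp=B main=B]
After op 3 (commit): HEAD=main@C [exp=B main=C]
After op 4 (merge): HEAD=main@D [exp=B main=D]
After op 5 (checkout): HEAD=exp@B [exp=B main=D]
After op 6 (merge): HEAD=exp@E [exp=E main=D]
After op 7 (commit): HEAD=exp@F [exp=F main=D]
After op 8 (branch): HEAD=exp@F [exp=F fix=F main=D]

Answer: exp fix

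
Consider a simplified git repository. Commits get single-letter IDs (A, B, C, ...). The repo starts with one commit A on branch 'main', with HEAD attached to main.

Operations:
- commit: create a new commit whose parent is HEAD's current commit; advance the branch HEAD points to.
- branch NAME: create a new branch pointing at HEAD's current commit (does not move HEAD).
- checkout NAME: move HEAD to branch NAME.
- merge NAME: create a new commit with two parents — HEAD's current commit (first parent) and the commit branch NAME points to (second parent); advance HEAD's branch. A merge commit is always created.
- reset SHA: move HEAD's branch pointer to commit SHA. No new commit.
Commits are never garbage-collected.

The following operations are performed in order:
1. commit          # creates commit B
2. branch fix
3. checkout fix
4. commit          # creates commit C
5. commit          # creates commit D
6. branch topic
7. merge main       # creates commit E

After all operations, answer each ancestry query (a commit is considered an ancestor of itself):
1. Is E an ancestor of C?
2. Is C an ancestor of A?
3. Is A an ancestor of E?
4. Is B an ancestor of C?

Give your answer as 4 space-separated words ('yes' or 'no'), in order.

Answer: no no yes yes

Derivation:
After op 1 (commit): HEAD=main@B [main=B]
After op 2 (branch): HEAD=main@B [fix=B main=B]
After op 3 (checkout): HEAD=fix@B [fix=B main=B]
After op 4 (commit): HEAD=fix@C [fix=C main=B]
After op 5 (commit): HEAD=fix@D [fix=D main=B]
After op 6 (branch): HEAD=fix@D [fix=D main=B topic=D]
After op 7 (merge): HEAD=fix@E [fix=E main=B topic=D]
ancestors(C) = {A,B,C}; E in? no
ancestors(A) = {A}; C in? no
ancestors(E) = {A,B,C,D,E}; A in? yes
ancestors(C) = {A,B,C}; B in? yes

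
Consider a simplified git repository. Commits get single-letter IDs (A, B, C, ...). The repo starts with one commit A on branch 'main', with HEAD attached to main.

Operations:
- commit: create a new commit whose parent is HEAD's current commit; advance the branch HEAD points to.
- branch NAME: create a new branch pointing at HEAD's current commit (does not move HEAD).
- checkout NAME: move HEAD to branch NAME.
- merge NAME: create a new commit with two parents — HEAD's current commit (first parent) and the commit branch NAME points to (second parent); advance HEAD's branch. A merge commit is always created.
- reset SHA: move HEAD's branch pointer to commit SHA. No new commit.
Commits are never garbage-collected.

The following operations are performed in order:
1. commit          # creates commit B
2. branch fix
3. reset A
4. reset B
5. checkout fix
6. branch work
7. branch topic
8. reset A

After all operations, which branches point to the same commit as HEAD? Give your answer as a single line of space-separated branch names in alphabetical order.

After op 1 (commit): HEAD=main@B [main=B]
After op 2 (branch): HEAD=main@B [fix=B main=B]
After op 3 (reset): HEAD=main@A [fix=B main=A]
After op 4 (reset): HEAD=main@B [fix=B main=B]
After op 5 (checkout): HEAD=fix@B [fix=B main=B]
After op 6 (branch): HEAD=fix@B [fix=B main=B work=B]
After op 7 (branch): HEAD=fix@B [fix=B main=B topic=B work=B]
After op 8 (reset): HEAD=fix@A [fix=A main=B topic=B work=B]

Answer: fix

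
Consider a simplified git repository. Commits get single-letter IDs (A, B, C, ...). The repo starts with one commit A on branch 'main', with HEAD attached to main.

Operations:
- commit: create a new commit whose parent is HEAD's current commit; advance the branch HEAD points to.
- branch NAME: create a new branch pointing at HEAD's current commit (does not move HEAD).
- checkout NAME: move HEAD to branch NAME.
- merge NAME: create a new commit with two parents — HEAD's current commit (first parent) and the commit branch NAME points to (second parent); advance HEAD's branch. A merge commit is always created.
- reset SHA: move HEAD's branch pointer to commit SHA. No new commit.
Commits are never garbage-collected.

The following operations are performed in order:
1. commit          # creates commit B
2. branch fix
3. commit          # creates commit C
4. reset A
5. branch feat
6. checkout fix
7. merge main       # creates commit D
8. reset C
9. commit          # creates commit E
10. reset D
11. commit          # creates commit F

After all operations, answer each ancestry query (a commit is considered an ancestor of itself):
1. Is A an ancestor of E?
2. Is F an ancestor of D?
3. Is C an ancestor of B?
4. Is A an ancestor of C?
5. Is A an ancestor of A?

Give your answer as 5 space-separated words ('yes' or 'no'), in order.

After op 1 (commit): HEAD=main@B [main=B]
After op 2 (branch): HEAD=main@B [fix=B main=B]
After op 3 (commit): HEAD=main@C [fix=B main=C]
After op 4 (reset): HEAD=main@A [fix=B main=A]
After op 5 (branch): HEAD=main@A [feat=A fix=B main=A]
After op 6 (checkout): HEAD=fix@B [feat=A fix=B main=A]
After op 7 (merge): HEAD=fix@D [feat=A fix=D main=A]
After op 8 (reset): HEAD=fix@C [feat=A fix=C main=A]
After op 9 (commit): HEAD=fix@E [feat=A fix=E main=A]
After op 10 (reset): HEAD=fix@D [feat=A fix=D main=A]
After op 11 (commit): HEAD=fix@F [feat=A fix=F main=A]
ancestors(E) = {A,B,C,E}; A in? yes
ancestors(D) = {A,B,D}; F in? no
ancestors(B) = {A,B}; C in? no
ancestors(C) = {A,B,C}; A in? yes
ancestors(A) = {A}; A in? yes

Answer: yes no no yes yes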